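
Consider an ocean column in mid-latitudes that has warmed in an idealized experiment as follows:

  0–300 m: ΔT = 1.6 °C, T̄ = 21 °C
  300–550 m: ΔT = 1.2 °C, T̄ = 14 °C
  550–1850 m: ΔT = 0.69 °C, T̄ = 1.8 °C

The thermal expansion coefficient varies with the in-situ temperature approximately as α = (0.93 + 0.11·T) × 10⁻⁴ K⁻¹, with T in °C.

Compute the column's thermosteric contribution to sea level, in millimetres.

Δh = 331 mm

Layer 1: α = (0.93 + 0.11×21)×10⁻⁴ = 3.24×10⁻⁴ K⁻¹
Layer 2: α = (0.93 + 0.11×14)×10⁻⁴ = 2.47×10⁻⁴ K⁻¹
Layer 3: α = (0.93 + 0.11×1.8)×10⁻⁴ = 1.128×10⁻⁴ K⁻¹
Layer 1: 3.24×10⁻⁴ × 1.6 × 300 = 0.15552 m
1.2 × 250 × 2.47×10⁻⁴ = 0.07410 m
550–1850 m: 0.69 × 1300 × 1.128×10⁻⁴ = 0.1011816 m
Δh = 0.15552 + 0.07410 + 0.1011816 = 0.3308016 m ≈ 331 mm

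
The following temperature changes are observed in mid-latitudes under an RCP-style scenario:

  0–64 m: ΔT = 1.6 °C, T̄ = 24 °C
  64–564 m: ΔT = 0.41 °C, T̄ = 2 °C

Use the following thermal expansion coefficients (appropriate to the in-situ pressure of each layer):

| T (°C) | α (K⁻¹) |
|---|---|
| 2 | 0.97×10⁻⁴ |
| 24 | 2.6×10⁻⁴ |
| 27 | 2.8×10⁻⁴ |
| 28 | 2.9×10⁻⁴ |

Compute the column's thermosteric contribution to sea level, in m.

Layer 1 at 24 °C → α = 2.6×10⁻⁴ K⁻¹
Layer 2 at 2 °C → α = 0.97×10⁻⁴ K⁻¹
0–64 m: 64 × 1.6 × 2.6×10⁻⁴ = 0.026624 m
0.97×10⁻⁴ × 500 × 0.41 = 0.019885 m
Δh = 0.026624 + 0.019885 = 0.046509 m ≈ 0.0465 m

Δh ≈ 0.0465 m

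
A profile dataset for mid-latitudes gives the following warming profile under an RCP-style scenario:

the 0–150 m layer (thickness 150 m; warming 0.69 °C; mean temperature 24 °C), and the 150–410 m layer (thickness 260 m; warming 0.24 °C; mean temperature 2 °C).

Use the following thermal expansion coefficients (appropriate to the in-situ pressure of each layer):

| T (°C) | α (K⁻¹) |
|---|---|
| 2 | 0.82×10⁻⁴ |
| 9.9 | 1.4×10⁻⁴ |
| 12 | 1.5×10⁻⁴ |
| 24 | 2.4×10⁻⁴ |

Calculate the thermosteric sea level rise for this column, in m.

Layer 1 at 24 °C → α = 2.4×10⁻⁴ K⁻¹
Layer 2 at 2 °C → α = 0.82×10⁻⁴ K⁻¹
0–150 m: 150 × 0.69 × 2.4×10⁻⁴ = 0.02484 m
150–410 m: 260 × 0.24 × 0.82×10⁻⁴ = 0.0051168 m
Δh = 0.02484 + 0.0051168 = 0.0299568 m

0.030 m of thermosteric rise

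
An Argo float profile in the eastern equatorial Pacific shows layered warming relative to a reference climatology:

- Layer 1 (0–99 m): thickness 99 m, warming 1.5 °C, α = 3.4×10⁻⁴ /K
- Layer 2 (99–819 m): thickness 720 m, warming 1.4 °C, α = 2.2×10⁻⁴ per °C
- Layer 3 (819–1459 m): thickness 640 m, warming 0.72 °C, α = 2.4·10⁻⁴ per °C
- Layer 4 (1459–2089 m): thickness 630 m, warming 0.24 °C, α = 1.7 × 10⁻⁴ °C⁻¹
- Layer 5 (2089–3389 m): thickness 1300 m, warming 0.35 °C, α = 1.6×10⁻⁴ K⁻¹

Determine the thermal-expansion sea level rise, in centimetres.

Δh = 48 cm

0–99 m: 99 × 1.5 × 3.4×10⁻⁴ = 0.05049 m
99–819 m: 2.2×10⁻⁴ × 720 × 1.4 = 0.22176 m
819–1459 m: 0.72 × 640 × 2.4×10⁻⁴ = 0.110592 m
Layer 4: 1.7×10⁻⁴ × 0.24 × 630 = 0.025704 m
0.35 × 1300 × 1.6×10⁻⁴ = 0.07280 m
Δh = 0.05049 + 0.22176 + 0.110592 + 0.025704 + 0.07280 = 0.481346 m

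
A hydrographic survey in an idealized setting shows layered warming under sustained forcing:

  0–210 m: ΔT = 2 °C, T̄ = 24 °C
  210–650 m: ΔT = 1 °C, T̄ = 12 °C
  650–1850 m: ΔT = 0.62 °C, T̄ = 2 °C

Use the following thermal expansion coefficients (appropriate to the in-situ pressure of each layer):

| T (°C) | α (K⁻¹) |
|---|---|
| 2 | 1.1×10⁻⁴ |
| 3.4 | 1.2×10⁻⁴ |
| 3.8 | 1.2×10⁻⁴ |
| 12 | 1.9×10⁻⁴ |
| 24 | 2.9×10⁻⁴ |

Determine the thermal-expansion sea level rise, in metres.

Layer 1 at 24 °C → α = 2.9×10⁻⁴ K⁻¹
Layer 2 at 12 °C → α = 1.9×10⁻⁴ K⁻¹
Layer 3 at 2 °C → α = 1.1×10⁻⁴ K⁻¹
0–210 m: 2 × 2.9×10⁻⁴ × 210 = 0.12180 m
Layer 2: 440 × 1.9×10⁻⁴ × 1 = 0.08360 m
1.1×10⁻⁴ × 1200 × 0.62 = 0.08184 m
Δh = 0.12180 + 0.08360 + 0.08184 = 0.28724 m

about 0.287 m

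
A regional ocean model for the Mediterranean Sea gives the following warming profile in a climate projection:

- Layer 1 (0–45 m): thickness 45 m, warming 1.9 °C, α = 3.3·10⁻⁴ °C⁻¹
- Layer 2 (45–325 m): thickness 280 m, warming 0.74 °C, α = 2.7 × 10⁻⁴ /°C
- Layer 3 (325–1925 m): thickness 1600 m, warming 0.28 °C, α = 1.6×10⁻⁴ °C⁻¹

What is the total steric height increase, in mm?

Δh = 156 mm

45 × 3.3×10⁻⁴ × 1.9 = 0.028215 m
Layer 2: 0.74 × 2.7×10⁻⁴ × 280 = 0.055944 m
0.28 × 1.6×10⁻⁴ × 1600 = 0.07168 m
Δh = 0.028215 + 0.055944 + 0.07168 = 0.155839 m ≈ 156 mm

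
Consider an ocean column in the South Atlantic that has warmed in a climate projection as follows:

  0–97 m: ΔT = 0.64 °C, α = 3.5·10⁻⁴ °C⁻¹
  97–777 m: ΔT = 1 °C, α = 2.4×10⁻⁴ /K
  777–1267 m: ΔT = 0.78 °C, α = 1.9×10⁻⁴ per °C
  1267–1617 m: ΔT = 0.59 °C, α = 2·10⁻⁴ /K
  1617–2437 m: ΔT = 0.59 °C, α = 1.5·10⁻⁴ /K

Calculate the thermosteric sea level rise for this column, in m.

Δh = 0.37 m

Layer 1: 97 × 3.5×10⁻⁴ × 0.64 = 0.021728 m
680 × 2.4×10⁻⁴ × 1 = 0.16320 m
Layer 3: 1.9×10⁻⁴ × 490 × 0.78 = 0.072618 m
Layer 4: 0.59 × 2×10⁻⁴ × 350 = 0.04130 m
1617–2437 m: 1.5×10⁻⁴ × 820 × 0.59 = 0.07257 m
Δh = 0.021728 + 0.16320 + 0.072618 + 0.04130 + 0.07257 = 0.371416 m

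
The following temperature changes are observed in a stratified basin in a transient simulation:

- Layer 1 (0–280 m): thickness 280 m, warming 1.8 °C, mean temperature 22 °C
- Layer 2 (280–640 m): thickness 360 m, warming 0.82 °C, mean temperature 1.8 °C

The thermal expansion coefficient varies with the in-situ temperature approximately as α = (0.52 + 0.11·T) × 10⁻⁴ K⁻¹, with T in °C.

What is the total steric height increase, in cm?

Layer 1: α = (0.52 + 0.11×22)×10⁻⁴ = 2.94×10⁻⁴ K⁻¹
Layer 2: α = (0.52 + 0.11×1.8)×10⁻⁴ = 0.718×10⁻⁴ K⁻¹
0–280 m: 1.8 × 2.94×10⁻⁴ × 280 = 0.148176 m
Layer 2: 0.82 × 360 × 0.718×10⁻⁴ = 0.02119536 m
Δh = 0.148176 + 0.02119536 = 0.16937136 m

16.9 cm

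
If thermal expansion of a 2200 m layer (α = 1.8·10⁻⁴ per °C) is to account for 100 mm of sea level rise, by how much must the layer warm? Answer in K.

ΔT ≈ 0.253 K

ΔT = Δh/(αH) = 0.1 / (1.8×10⁻⁴ × 2200) ≈ 0.2525 K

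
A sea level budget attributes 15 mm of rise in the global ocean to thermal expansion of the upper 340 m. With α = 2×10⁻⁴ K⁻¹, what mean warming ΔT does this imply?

ΔT = Δh/(αH) = 0.015 / (2×10⁻⁴ × 340) ≈ 0.2206 K

about 0.221 K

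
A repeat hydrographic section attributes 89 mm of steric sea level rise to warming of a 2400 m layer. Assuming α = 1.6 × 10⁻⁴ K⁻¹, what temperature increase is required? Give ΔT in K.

about 0.23 K

ΔT = Δh/(αH) = 0.089 / (1.6×10⁻⁴ × 2400) ≈ 0.2318 K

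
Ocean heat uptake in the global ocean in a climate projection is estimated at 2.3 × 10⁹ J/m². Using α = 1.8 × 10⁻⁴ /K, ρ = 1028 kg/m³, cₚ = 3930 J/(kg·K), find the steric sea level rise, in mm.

100 mm

Δh = αQ/(ρcₚ) = 1.8×10⁻⁴ × 2.3×10⁹ / (1028 × 3930) ≈ 0.10247 m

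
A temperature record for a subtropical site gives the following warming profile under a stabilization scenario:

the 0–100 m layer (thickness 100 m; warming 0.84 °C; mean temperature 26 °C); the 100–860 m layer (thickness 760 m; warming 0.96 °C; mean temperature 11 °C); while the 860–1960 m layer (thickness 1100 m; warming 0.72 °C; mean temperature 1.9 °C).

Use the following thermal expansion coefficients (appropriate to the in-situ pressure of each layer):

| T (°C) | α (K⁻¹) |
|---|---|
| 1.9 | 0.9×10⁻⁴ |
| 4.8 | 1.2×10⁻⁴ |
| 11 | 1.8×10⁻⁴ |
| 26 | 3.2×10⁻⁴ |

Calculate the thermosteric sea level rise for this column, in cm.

Layer 1 at 26 °C → α = 3.2×10⁻⁴ K⁻¹
Layer 2 at 11 °C → α = 1.8×10⁻⁴ K⁻¹
Layer 3 at 1.9 °C → α = 0.9×10⁻⁴ K⁻¹
100 × 3.2×10⁻⁴ × 0.84 = 0.02688 m
100–860 m: 0.96 × 1.8×10⁻⁴ × 760 = 0.131328 m
Layer 3: 0.72 × 0.9×10⁻⁴ × 1100 = 0.07128 m
Δh = 0.02688 + 0.131328 + 0.07128 = 0.229488 m

22.9 cm of thermosteric rise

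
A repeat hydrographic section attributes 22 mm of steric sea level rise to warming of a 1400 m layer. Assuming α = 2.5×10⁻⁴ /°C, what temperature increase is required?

0.0629 K

ΔT = Δh/(αH) = 0.022 / (2.5×10⁻⁴ × 1400) ≈ 0.06286 K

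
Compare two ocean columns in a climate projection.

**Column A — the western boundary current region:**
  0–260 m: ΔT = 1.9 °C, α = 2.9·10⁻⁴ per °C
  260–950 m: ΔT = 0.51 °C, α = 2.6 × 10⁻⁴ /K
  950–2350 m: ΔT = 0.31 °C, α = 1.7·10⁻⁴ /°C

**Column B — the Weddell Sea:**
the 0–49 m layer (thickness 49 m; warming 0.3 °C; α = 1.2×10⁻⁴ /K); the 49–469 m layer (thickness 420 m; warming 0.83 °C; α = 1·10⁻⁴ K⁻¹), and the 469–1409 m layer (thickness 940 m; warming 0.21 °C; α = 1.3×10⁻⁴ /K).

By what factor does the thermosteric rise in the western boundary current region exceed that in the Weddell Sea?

A Layer 1: 1.9 × 2.9×10⁻⁴ × 260 = 0.14326 m
A Layer 2: 2.6×10⁻⁴ × 690 × 0.51 = 0.091494 m
A 950–2350 m: 1400 × 0.31 × 1.7×10⁻⁴ = 0.07378 m
A total: 0.308534 m
B 0–49 m: 0.3 × 1.2×10⁻⁴ × 49 = 0.001764 m
B Layer 2: 420 × 0.83 × 1×10⁻⁴ = 0.03486 m
B 0.21 × 1.3×10⁻⁴ × 940 = 0.025662 m
B total: 0.062286 m
Ratio: 0.308534 / 0.062286 ≈ 4.954

4.95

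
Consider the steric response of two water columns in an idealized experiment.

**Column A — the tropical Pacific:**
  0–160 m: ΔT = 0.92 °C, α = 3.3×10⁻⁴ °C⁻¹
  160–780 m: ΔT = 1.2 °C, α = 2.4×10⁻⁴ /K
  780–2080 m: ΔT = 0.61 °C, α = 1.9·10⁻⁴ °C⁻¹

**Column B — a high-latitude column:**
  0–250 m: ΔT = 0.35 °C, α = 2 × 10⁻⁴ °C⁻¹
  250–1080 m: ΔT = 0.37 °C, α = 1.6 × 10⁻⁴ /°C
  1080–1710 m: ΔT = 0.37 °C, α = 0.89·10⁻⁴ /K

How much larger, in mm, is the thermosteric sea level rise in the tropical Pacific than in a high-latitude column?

A 0–160 m: 160 × 3.3×10⁻⁴ × 0.92 = 0.048576 m
A 160–780 m: 1.2 × 620 × 2.4×10⁻⁴ = 0.17856 m
A Layer 3: 0.61 × 1.9×10⁻⁴ × 1300 = 0.15067 m
A total: 0.377806 m
B 250 × 0.35 × 2×10⁻⁴ = 0.01750 m
B Layer 2: 830 × 1.6×10⁻⁴ × 0.37 = 0.049136 m
B 1080–1710 m: 0.89×10⁻⁴ × 630 × 0.37 = 0.0207459 m
B total: 0.0873819 m
Difference: 0.377806 − 0.0873819 = 0.2904241 m

Δh_A − Δh_B ≈ 290 mm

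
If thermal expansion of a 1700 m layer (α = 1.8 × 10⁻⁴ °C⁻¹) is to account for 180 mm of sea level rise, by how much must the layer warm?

ΔT = Δh/(αH) = 0.18 / (1.8×10⁻⁴ × 1700) ≈ 0.5882 °C

ΔT ≈ 0.59 °C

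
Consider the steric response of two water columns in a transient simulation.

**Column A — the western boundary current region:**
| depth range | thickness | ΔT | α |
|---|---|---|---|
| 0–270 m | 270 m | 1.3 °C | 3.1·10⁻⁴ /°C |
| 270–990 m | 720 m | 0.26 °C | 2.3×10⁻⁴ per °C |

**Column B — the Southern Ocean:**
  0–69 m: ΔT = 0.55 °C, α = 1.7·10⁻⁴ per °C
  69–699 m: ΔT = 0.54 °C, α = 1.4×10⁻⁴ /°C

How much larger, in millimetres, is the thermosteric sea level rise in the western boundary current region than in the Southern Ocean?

Δh_A − Δh_B ≈ 98 mm

A 0–270 m: 3.1×10⁻⁴ × 1.3 × 270 = 0.10881 m
A 720 × 2.3×10⁻⁴ × 0.26 = 0.043056 m
A total: 0.151866 m
B 69 × 1.7×10⁻⁴ × 0.55 = 0.0064515 m
B 69–699 m: 630 × 0.54 × 1.4×10⁻⁴ = 0.047628 m
B total: 0.0540795 m
Difference: 0.151866 − 0.0540795 = 0.0977865 m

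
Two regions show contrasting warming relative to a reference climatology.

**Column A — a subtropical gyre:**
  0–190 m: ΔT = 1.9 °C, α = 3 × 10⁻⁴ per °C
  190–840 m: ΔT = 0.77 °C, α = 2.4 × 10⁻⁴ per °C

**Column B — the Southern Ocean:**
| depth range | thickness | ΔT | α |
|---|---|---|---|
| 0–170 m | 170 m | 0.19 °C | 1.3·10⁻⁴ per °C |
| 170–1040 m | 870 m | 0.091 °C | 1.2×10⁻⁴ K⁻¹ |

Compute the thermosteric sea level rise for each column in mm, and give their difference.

Δh_A ≈ 230 mm, Δh_B ≈ 14 mm; difference ≈ 210 mm

A 1.9 × 190 × 3×10⁻⁴ = 0.10830 m
A 2.4×10⁻⁴ × 0.77 × 650 = 0.12012 m
A total: 0.22842 m
B 0–170 m: 170 × 1.3×10⁻⁴ × 0.19 = 0.004199 m
B 170–1040 m: 870 × 0.091 × 1.2×10⁻⁴ = 0.0095004 m
B total: 0.0136994 m
Difference: 0.22842 − 0.0136994 = 0.2147206 m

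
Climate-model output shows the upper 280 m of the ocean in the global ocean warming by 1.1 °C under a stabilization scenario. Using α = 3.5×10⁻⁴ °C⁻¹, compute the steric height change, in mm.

Δh ≈ 108 mm

Δh = αΔT·H = 3.5×10⁻⁴ × 1.1 × 280 = 0.10780 m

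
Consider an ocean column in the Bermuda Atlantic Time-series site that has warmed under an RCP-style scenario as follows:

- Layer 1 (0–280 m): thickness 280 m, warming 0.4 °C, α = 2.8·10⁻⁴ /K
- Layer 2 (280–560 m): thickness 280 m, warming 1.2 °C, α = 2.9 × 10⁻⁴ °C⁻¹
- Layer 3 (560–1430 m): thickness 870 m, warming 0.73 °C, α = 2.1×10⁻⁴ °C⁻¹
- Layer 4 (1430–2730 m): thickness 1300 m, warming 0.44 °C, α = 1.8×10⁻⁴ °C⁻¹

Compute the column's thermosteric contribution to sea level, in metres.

2.8×10⁻⁴ × 280 × 0.4 = 0.03136 m
Layer 2: 1.2 × 280 × 2.9×10⁻⁴ = 0.09744 m
2.1×10⁻⁴ × 0.73 × 870 = 0.133371 m
Layer 4: 0.44 × 1300 × 1.8×10⁻⁴ = 0.10296 m
Δh = 0.03136 + 0.09744 + 0.133371 + 0.10296 = 0.365131 m ≈ 0.37 m

Δh = 0.37 m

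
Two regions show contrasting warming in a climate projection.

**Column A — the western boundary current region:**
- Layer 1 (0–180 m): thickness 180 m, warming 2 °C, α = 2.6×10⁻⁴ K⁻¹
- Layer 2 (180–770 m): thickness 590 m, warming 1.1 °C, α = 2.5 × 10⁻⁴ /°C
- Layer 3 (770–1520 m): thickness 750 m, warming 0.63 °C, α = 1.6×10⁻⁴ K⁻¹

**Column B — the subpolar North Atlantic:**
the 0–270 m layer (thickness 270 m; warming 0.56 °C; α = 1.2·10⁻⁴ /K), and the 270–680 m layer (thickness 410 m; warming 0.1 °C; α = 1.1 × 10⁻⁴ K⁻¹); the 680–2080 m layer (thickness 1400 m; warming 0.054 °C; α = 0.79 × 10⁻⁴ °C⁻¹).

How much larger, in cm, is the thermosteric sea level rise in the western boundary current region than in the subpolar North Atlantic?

30 cm larger

A 2 × 180 × 2.6×10⁻⁴ = 0.09360 m
A 180–770 m: 2.5×10⁻⁴ × 1.1 × 590 = 0.16225 m
A Layer 3: 1.6×10⁻⁴ × 0.63 × 750 = 0.07560 m
A total: 0.33145 m
B Layer 1: 270 × 0.56 × 1.2×10⁻⁴ = 0.018144 m
B Layer 2: 0.1 × 1.1×10⁻⁴ × 410 = 0.00451 m
B 680–2080 m: 0.054 × 0.79×10⁻⁴ × 1400 = 0.0059724 m
B total: 0.0286264 m
Difference: 0.33145 − 0.0286264 = 0.3028236 m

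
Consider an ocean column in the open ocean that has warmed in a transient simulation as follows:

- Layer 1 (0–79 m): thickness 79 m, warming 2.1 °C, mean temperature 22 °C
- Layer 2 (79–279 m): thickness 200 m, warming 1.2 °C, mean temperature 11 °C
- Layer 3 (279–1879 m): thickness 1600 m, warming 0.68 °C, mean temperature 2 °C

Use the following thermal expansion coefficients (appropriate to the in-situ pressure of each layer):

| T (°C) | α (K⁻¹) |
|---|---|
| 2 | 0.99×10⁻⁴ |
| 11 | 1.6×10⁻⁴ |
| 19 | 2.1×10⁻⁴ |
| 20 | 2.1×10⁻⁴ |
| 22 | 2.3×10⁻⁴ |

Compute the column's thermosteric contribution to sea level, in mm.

Layer 1 at 22 °C → α = 2.3×10⁻⁴ K⁻¹
Layer 2 at 11 °C → α = 1.6×10⁻⁴ K⁻¹
Layer 3 at 2 °C → α = 0.99×10⁻⁴ K⁻¹
2.3×10⁻⁴ × 2.1 × 79 = 0.038157 m
79–279 m: 200 × 1.6×10⁻⁴ × 1.2 = 0.03840 m
Layer 3: 0.68 × 1600 × 0.99×10⁻⁴ = 0.107712 m
Δh = 0.038157 + 0.03840 + 0.107712 = 0.184269 m

184 mm of thermosteric rise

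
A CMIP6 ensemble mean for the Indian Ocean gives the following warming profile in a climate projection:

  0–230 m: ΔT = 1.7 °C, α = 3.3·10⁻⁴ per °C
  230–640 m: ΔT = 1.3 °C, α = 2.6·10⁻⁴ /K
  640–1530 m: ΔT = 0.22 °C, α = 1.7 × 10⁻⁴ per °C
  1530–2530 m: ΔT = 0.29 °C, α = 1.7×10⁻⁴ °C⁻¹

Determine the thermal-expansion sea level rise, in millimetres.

0–230 m: 3.3×10⁻⁴ × 1.7 × 230 = 0.12903 m
230–640 m: 1.3 × 410 × 2.6×10⁻⁴ = 0.13858 m
Layer 3: 890 × 1.7×10⁻⁴ × 0.22 = 0.033286 m
1530–2530 m: 1000 × 0.29 × 1.7×10⁻⁴ = 0.04930 m
Δh = 0.12903 + 0.13858 + 0.033286 + 0.04930 = 0.350196 m

Δh ≈ 350 mm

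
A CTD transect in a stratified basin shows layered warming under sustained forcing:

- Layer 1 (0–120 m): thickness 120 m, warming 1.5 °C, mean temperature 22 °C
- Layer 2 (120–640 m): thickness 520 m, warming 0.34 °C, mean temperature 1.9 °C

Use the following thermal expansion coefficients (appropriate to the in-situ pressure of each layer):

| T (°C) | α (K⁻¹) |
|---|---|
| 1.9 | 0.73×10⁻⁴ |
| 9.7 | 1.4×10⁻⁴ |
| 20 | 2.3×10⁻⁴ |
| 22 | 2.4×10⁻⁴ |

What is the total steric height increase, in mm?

about 56 mm

Layer 1 at 22 °C → α = 2.4×10⁻⁴ K⁻¹
Layer 2 at 1.9 °C → α = 0.73×10⁻⁴ K⁻¹
2.4×10⁻⁴ × 120 × 1.5 = 0.04320 m
Layer 2: 520 × 0.73×10⁻⁴ × 0.34 = 0.0129064 m
Δh = 0.04320 + 0.0129064 = 0.0561064 m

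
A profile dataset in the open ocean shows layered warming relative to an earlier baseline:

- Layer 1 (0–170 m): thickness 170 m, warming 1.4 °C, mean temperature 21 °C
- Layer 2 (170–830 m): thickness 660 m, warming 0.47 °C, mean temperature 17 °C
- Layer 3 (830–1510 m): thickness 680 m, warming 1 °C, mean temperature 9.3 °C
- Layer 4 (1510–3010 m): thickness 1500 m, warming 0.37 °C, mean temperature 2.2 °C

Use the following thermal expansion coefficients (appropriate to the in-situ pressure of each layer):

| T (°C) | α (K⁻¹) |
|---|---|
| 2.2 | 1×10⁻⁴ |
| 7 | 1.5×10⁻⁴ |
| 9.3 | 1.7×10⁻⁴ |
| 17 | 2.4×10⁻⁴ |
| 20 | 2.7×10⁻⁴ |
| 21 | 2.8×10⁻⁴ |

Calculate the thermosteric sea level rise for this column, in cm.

31.2 cm of thermosteric rise

Layer 1 at 21 °C → α = 2.8×10⁻⁴ K⁻¹
Layer 2 at 17 °C → α = 2.4×10⁻⁴ K⁻¹
Layer 3 at 9.3 °C → α = 1.7×10⁻⁴ K⁻¹
Layer 4 at 2.2 °C → α = 1×10⁻⁴ K⁻¹
Layer 1: 170 × 1.4 × 2.8×10⁻⁴ = 0.06664 m
660 × 0.47 × 2.4×10⁻⁴ = 0.074448 m
830–1510 m: 680 × 1.7×10⁻⁴ × 1 = 0.11560 m
1510–3010 m: 0.37 × 1×10⁻⁴ × 1500 = 0.05550 m
Δh = 0.06664 + 0.074448 + 0.11560 + 0.05550 = 0.312188 m ≈ 31.2 cm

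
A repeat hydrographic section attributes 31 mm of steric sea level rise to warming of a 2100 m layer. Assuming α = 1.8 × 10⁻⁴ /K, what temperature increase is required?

ΔT = Δh/(αH) = 0.031 / (1.8×10⁻⁴ × 2100) ≈ 0.08201 K

about 0.0820 K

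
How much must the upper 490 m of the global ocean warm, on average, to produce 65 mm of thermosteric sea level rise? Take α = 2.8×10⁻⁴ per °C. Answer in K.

ΔT = Δh/(αH) = 0.065 / (2.8×10⁻⁴ × 490) ≈ 0.4738 K

0.47 K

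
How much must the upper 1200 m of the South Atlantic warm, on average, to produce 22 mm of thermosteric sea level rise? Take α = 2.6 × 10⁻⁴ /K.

ΔT ≈ 0.0705 K

ΔT = Δh/(αH) = 0.022 / (2.6×10⁻⁴ × 1200) ≈ 0.07051 K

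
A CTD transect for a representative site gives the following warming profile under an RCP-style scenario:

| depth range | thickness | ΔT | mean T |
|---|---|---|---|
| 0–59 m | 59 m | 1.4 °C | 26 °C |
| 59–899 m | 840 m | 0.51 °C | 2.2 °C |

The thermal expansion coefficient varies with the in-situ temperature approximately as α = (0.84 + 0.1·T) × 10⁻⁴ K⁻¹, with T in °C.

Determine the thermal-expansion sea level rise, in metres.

Layer 1: α = (0.84 + 0.1×26)×10⁻⁴ = 3.44×10⁻⁴ K⁻¹
Layer 2: α = (0.84 + 0.1×2.2)×10⁻⁴ = 1.06×10⁻⁴ K⁻¹
Layer 1: 3.44×10⁻⁴ × 59 × 1.4 = 0.0284144 m
59–899 m: 840 × 1.06×10⁻⁴ × 0.51 = 0.0454104 m
Δh = 0.0284144 + 0.0454104 = 0.0738248 m

Δh = 0.074 m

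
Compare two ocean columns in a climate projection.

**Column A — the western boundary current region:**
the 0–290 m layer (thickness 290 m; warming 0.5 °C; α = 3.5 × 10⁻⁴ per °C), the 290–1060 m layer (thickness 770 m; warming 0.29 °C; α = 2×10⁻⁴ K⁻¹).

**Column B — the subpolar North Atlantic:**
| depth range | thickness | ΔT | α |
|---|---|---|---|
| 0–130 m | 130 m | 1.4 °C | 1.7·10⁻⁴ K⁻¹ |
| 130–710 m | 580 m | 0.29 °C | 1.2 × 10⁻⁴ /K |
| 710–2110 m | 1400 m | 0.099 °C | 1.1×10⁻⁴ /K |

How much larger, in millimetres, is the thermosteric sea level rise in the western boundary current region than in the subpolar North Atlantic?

A 0–290 m: 290 × 0.5 × 3.5×10⁻⁴ = 0.05075 m
A Layer 2: 770 × 2×10⁻⁴ × 0.29 = 0.04466 m
A total: 0.09541 m
B 0–130 m: 1.7×10⁻⁴ × 130 × 1.4 = 0.03094 m
B 130–710 m: 0.29 × 1.2×10⁻⁴ × 580 = 0.020184 m
B 0.099 × 1.1×10⁻⁴ × 1400 = 0.015246 m
B total: 0.06637 m
Difference: 0.09541 − 0.06637 = 0.02904 m

29 mm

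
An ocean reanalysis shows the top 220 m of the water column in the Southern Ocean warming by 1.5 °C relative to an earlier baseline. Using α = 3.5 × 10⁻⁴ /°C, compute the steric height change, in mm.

Δh = 116 mm

Δh = αΔT·H = 3.5×10⁻⁴ × 1.5 × 220 = 0.11550 m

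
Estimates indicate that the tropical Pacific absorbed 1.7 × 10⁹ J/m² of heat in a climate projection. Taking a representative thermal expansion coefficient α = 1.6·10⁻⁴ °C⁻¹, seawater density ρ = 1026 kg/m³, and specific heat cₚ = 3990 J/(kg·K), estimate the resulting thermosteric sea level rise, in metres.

Δh ≈ 0.066 m

Δh = αQ/(ρcₚ) = 1.6×10⁻⁴ × 1.7×10⁹ / (1026 × 3990) ≈ 0.066443 m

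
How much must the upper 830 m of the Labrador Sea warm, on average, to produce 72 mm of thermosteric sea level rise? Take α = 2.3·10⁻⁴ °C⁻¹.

ΔT ≈ 0.38 °C

ΔT = Δh/(αH) = 0.072 / (2.3×10⁻⁴ × 830) ≈ 0.3772 °C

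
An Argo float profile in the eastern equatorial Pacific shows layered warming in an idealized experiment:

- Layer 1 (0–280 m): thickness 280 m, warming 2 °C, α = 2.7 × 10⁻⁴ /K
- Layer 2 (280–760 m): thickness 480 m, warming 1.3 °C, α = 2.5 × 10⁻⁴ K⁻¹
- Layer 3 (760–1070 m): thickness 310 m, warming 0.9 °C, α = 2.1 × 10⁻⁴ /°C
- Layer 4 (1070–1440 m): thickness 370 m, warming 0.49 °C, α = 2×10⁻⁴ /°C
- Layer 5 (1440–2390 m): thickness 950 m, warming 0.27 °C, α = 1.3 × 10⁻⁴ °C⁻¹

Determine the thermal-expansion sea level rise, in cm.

Δh ≈ 43.5 cm

2.7×10⁻⁴ × 2 × 280 = 0.15120 m
2.5×10⁻⁴ × 480 × 1.3 = 0.15600 m
2.1×10⁻⁴ × 310 × 0.9 = 0.05859 m
1070–1440 m: 0.49 × 370 × 2×10⁻⁴ = 0.03626 m
1440–2390 m: 0.27 × 1.3×10⁻⁴ × 950 = 0.033345 m
Δh = 0.15120 + 0.15600 + 0.05859 + 0.03626 + 0.033345 = 0.435395 m ≈ 43.5 cm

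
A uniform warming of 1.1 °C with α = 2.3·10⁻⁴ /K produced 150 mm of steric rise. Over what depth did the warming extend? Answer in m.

about 590 m

H = Δh/(αΔT) = 0.15 / (2.3×10⁻⁴ × 1.1) ≈ 592.9 m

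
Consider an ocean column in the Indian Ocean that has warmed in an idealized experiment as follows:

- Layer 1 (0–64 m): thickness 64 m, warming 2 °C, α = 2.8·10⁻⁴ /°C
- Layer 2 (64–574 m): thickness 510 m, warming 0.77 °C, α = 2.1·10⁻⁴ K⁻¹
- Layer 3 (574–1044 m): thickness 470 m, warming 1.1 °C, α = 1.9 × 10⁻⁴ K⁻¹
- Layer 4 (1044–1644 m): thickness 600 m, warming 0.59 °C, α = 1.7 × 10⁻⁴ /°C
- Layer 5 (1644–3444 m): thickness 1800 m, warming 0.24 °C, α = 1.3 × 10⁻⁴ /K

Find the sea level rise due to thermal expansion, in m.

Δh = 0.333 m

0–64 m: 2 × 64 × 2.8×10⁻⁴ = 0.03584 m
64–574 m: 0.77 × 510 × 2.1×10⁻⁴ = 0.082467 m
Layer 3: 470 × 1.1 × 1.9×10⁻⁴ = 0.09823 m
1044–1644 m: 600 × 1.7×10⁻⁴ × 0.59 = 0.06018 m
Layer 5: 1.3×10⁻⁴ × 1800 × 0.24 = 0.05616 m
Δh = 0.03584 + 0.082467 + 0.09823 + 0.06018 + 0.05616 = 0.332877 m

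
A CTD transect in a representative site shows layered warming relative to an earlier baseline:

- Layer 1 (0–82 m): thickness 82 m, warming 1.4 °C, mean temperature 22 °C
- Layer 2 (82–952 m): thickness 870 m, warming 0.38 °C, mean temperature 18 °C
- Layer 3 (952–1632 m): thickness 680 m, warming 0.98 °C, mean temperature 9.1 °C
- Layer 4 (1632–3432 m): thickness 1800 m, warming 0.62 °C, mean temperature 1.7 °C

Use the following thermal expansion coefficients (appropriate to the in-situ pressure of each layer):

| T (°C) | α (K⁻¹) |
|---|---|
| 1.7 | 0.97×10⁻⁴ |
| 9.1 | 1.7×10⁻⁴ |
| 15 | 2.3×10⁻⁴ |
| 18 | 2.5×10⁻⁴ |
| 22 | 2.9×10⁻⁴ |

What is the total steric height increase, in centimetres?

Layer 1 at 22 °C → α = 2.9×10⁻⁴ K⁻¹
Layer 2 at 18 °C → α = 2.5×10⁻⁴ K⁻¹
Layer 3 at 9.1 °C → α = 1.7×10⁻⁴ K⁻¹
Layer 4 at 1.7 °C → α = 0.97×10⁻⁴ K⁻¹
Layer 1: 2.9×10⁻⁴ × 82 × 1.4 = 0.033292 m
0.38 × 870 × 2.5×10⁻⁴ = 0.08265 m
0.98 × 680 × 1.7×10⁻⁴ = 0.113288 m
1632–3432 m: 0.97×10⁻⁴ × 1800 × 0.62 = 0.108252 m
Δh = 0.033292 + 0.08265 + 0.113288 + 0.108252 = 0.337482 m ≈ 33.7 cm

Δh = 33.7 cm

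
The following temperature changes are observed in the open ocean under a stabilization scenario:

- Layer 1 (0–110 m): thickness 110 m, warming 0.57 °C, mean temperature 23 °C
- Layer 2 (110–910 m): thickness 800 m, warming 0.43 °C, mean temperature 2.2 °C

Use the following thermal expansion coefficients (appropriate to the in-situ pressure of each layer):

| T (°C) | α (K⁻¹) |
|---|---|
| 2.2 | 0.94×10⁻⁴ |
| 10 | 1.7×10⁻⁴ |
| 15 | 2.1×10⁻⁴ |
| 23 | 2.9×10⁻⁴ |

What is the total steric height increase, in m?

Layer 1 at 23 °C → α = 2.9×10⁻⁴ K⁻¹
Layer 2 at 2.2 °C → α = 0.94×10⁻⁴ K⁻¹
0–110 m: 0.57 × 110 × 2.9×10⁻⁴ = 0.018183 m
Layer 2: 800 × 0.43 × 0.94×10⁻⁴ = 0.032336 m
Δh = 0.018183 + 0.032336 = 0.050519 m ≈ 0.051 m

0.051 m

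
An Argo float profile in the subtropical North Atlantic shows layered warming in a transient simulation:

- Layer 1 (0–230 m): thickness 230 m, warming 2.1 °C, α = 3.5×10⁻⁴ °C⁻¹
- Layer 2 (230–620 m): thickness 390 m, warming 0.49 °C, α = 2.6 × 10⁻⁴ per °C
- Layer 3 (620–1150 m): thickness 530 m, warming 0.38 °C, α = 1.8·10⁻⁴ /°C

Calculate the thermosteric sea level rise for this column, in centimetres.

about 25.5 cm

0–230 m: 2.1 × 230 × 3.5×10⁻⁴ = 0.16905 m
390 × 0.49 × 2.6×10⁻⁴ = 0.049686 m
620–1150 m: 0.38 × 530 × 1.8×10⁻⁴ = 0.036252 m
Δh = 0.16905 + 0.049686 + 0.036252 = 0.254988 m ≈ 25.5 cm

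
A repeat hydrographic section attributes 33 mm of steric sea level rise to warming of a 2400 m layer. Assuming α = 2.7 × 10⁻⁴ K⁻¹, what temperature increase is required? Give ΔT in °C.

0.0509 °C

ΔT = Δh/(αH) = 0.033 / (2.7×10⁻⁴ × 2400) ≈ 0.05093 °C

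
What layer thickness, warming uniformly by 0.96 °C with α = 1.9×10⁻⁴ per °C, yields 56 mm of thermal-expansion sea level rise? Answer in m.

H ≈ 307 m

H = Δh/(αΔT) = 0.056 / (1.9×10⁻⁴ × 0.96) ≈ 307.0 m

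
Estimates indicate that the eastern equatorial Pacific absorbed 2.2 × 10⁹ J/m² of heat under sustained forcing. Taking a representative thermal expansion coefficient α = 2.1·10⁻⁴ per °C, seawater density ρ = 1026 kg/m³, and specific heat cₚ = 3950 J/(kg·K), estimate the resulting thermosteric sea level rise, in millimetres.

110 mm of thermosteric rise

Δh = αQ/(ρcₚ) = 2.1×10⁻⁴ × 2.2×10⁹ / (1026 × 3950) ≈ 0.11400 m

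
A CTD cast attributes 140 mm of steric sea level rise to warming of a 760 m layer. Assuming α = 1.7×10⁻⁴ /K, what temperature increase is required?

ΔT ≈ 1.08 K

ΔT = Δh/(αH) = 0.14 / (1.7×10⁻⁴ × 760) ≈ 1.084 K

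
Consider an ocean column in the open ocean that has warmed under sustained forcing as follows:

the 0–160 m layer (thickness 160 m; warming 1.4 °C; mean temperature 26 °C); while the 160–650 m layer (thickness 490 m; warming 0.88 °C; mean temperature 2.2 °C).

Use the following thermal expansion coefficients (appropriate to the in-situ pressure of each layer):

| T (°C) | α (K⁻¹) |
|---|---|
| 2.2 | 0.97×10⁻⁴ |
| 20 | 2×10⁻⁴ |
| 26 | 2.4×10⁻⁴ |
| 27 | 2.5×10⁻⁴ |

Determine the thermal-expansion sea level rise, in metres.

Layer 1 at 26 °C → α = 2.4×10⁻⁴ K⁻¹
Layer 2 at 2.2 °C → α = 0.97×10⁻⁴ K⁻¹
Layer 1: 160 × 1.4 × 2.4×10⁻⁴ = 0.05376 m
160–650 m: 0.97×10⁻⁴ × 0.88 × 490 = 0.0418264 m
Δh = 0.05376 + 0.0418264 = 0.0955864 m ≈ 0.096 m

Δh ≈ 0.096 m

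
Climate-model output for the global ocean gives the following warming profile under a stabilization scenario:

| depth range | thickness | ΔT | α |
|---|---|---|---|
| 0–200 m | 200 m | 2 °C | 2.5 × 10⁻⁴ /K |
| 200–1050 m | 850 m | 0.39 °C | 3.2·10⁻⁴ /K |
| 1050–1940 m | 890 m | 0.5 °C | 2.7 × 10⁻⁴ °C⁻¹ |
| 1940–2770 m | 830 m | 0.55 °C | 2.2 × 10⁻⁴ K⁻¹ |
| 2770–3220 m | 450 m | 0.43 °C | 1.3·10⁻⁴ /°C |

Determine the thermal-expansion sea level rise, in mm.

Δh = 452 mm

0–200 m: 200 × 2.5×10⁻⁴ × 2 = 0.10000 m
Layer 2: 3.2×10⁻⁴ × 0.39 × 850 = 0.10608 m
Layer 3: 890 × 0.5 × 2.7×10⁻⁴ = 0.12015 m
830 × 0.55 × 2.2×10⁻⁴ = 0.10043 m
1.3×10⁻⁴ × 0.43 × 450 = 0.025155 m
Δh = 0.10000 + 0.10608 + 0.12015 + 0.10043 + 0.025155 = 0.451815 m ≈ 452 mm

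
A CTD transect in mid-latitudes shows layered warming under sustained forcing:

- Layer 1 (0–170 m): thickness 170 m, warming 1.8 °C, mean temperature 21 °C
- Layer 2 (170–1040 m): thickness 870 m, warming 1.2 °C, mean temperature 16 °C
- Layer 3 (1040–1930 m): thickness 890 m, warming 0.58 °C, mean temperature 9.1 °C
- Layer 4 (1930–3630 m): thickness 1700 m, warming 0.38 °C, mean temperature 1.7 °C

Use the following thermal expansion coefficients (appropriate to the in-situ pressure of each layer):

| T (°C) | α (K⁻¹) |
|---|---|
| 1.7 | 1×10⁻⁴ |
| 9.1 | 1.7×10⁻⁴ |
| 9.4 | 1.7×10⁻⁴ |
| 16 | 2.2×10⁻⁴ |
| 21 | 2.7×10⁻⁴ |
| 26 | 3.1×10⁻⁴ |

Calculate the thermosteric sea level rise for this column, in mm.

Layer 1 at 21 °C → α = 2.7×10⁻⁴ K⁻¹
Layer 2 at 16 °C → α = 2.2×10⁻⁴ K⁻¹
Layer 3 at 9.1 °C → α = 1.7×10⁻⁴ K⁻¹
Layer 4 at 1.7 °C → α = 1×10⁻⁴ K⁻¹
Layer 1: 1.8 × 170 × 2.7×10⁻⁴ = 0.08262 m
870 × 2.2×10⁻⁴ × 1.2 = 0.22968 m
Layer 3: 0.58 × 1.7×10⁻⁴ × 890 = 0.087754 m
Layer 4: 1700 × 0.38 × 1×10⁻⁴ = 0.06460 m
Δh = 0.08262 + 0.22968 + 0.087754 + 0.06460 = 0.464654 m

460 mm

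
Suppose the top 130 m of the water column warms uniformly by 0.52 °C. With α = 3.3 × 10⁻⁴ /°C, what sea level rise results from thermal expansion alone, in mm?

Δh = 22 mm

Δh = αΔT·H = 3.3×10⁻⁴ × 0.52 × 130 = 0.022308 m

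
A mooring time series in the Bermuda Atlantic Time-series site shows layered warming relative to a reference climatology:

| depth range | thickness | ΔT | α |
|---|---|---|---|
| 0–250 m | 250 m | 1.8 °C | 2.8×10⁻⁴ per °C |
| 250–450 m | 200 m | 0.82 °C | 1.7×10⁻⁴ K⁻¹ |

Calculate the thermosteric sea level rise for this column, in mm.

150 mm

250 × 2.8×10⁻⁴ × 1.8 = 0.12600 m
250–450 m: 0.82 × 200 × 1.7×10⁻⁴ = 0.02788 m
Δh = 0.12600 + 0.02788 = 0.15388 m ≈ 150 mm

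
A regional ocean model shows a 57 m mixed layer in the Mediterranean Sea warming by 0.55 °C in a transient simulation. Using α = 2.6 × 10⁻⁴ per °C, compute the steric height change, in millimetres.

Δh = αΔT·H = 2.6×10⁻⁴ × 0.55 × 57 = 0.008151 m

Δh ≈ 8.2 mm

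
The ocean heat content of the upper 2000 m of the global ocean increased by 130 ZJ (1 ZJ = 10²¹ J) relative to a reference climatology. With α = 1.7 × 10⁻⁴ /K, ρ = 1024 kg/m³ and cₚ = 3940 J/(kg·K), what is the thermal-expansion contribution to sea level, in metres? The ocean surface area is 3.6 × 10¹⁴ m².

Per unit area: Q = 130×10²¹ / (3.6×10¹⁴) ≈ 3.611×10⁸ J/m²
Δh = αQ/(ρcₚ) = 1.7×10⁻⁴ × 3.611×10⁸ / (1024 × 3940) ≈ 0.015215 m

about 0.0152 m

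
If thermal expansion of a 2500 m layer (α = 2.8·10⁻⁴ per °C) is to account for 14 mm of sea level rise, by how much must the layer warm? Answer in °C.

ΔT ≈ 0.020 °C

ΔT = Δh/(αH) = 0.014 / (2.8×10⁻⁴ × 2500) = 0.02000 °C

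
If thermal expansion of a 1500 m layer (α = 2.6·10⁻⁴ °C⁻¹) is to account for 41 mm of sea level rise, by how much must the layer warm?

ΔT ≈ 0.105 K

ΔT = Δh/(αH) = 0.041 / (2.6×10⁻⁴ × 1500) ≈ 0.1051 K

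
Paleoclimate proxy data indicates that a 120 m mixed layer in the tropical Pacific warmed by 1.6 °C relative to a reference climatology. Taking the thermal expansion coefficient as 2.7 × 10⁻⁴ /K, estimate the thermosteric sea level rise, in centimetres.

Δh = αΔT·H = 2.7×10⁻⁴ × 1.6 × 120 = 0.05184 m

5.18 cm of thermosteric rise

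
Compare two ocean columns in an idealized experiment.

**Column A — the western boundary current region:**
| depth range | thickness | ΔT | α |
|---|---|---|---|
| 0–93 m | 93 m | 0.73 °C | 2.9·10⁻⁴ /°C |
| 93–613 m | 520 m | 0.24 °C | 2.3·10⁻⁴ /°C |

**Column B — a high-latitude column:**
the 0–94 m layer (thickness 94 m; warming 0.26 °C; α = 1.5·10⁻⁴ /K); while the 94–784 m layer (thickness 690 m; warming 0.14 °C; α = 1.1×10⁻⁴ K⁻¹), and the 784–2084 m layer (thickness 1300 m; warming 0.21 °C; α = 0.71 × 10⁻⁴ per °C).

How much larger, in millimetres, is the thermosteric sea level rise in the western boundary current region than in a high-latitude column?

A Layer 1: 0.73 × 2.9×10⁻⁴ × 93 = 0.0196881 m
A Layer 2: 2.3×10⁻⁴ × 0.24 × 520 = 0.028704 m
A total: 0.0483921 m
B Layer 1: 0.26 × 1.5×10⁻⁴ × 94 = 0.003666 m
B Layer 2: 690 × 1.1×10⁻⁴ × 0.14 = 0.010626 m
B Layer 3: 1300 × 0.21 × 0.71×10⁻⁴ = 0.019383 m
B total: 0.033675 m
Difference: 0.0483921 − 0.033675 = 0.0147171 m

Δh_A − Δh_B ≈ 15 mm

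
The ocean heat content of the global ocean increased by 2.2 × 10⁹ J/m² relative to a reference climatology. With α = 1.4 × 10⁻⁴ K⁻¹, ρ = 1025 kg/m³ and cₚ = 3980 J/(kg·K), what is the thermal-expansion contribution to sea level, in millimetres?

75.5 mm

Δh = αQ/(ρcₚ) = 1.4×10⁻⁴ × 2.2×10⁹ / (1025 × 3980) ≈ 0.075499 m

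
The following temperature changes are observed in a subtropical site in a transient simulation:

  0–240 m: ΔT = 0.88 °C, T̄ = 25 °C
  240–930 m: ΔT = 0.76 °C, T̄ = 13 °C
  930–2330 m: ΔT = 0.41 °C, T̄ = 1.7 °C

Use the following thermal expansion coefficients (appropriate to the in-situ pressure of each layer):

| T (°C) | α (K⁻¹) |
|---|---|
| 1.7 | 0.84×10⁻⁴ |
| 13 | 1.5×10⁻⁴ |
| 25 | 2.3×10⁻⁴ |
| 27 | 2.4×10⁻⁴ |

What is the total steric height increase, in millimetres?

Layer 1 at 25 °C → α = 2.3×10⁻⁴ K⁻¹
Layer 2 at 13 °C → α = 1.5×10⁻⁴ K⁻¹
Layer 3 at 1.7 °C → α = 0.84×10⁻⁴ K⁻¹
Layer 1: 0.88 × 2.3×10⁻⁴ × 240 = 0.048576 m
240–930 m: 0.76 × 690 × 1.5×10⁻⁴ = 0.07866 m
Layer 3: 0.84×10⁻⁴ × 1400 × 0.41 = 0.048216 m
Δh = 0.048576 + 0.07866 + 0.048216 = 0.175452 m

175 mm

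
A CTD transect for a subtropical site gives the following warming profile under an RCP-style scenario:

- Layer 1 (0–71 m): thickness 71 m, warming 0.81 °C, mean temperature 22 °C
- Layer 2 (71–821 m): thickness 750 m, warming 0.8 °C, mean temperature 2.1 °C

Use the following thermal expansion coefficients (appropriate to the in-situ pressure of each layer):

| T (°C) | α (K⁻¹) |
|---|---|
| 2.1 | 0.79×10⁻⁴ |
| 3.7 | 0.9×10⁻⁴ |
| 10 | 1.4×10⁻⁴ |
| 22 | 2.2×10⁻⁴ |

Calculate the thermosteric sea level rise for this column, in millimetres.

60 mm of thermosteric rise

Layer 1 at 22 °C → α = 2.2×10⁻⁴ K⁻¹
Layer 2 at 2.1 °C → α = 0.79×10⁻⁴ K⁻¹
Layer 1: 0.81 × 71 × 2.2×10⁻⁴ = 0.0126522 m
71–821 m: 0.8 × 0.79×10⁻⁴ × 750 = 0.04740 m
Δh = 0.0126522 + 0.04740 = 0.0600522 m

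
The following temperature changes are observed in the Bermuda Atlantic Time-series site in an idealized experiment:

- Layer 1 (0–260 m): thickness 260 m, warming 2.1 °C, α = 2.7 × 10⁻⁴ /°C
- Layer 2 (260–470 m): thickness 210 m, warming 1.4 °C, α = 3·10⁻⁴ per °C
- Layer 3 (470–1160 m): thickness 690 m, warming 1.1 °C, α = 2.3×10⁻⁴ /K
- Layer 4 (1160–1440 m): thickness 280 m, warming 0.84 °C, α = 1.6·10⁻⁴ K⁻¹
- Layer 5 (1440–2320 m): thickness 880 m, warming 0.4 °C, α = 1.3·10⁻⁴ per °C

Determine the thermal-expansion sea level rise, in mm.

Δh = 494 mm

0–260 m: 260 × 2.7×10⁻⁴ × 2.1 = 0.14742 m
3×10⁻⁴ × 1.4 × 210 = 0.08820 m
1.1 × 690 × 2.3×10⁻⁴ = 0.17457 m
1160–1440 m: 0.84 × 1.6×10⁻⁴ × 280 = 0.037632 m
880 × 0.4 × 1.3×10⁻⁴ = 0.04576 m
Δh = 0.14742 + 0.08820 + 0.17457 + 0.037632 + 0.04576 = 0.493582 m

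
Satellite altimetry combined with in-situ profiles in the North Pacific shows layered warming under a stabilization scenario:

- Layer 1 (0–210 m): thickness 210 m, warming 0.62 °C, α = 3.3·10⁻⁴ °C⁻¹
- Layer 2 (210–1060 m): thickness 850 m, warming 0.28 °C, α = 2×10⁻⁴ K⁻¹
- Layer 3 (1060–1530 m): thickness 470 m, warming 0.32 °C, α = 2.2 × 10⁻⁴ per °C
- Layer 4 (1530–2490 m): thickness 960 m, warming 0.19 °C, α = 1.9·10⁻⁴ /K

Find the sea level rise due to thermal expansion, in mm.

0–210 m: 3.3×10⁻⁴ × 0.62 × 210 = 0.042966 m
Layer 2: 0.28 × 850 × 2×10⁻⁴ = 0.04760 m
Layer 3: 470 × 2.2×10⁻⁴ × 0.32 = 0.033088 m
1530–2490 m: 1.9×10⁻⁴ × 960 × 0.19 = 0.034656 m
Δh = 0.042966 + 0.04760 + 0.033088 + 0.034656 = 0.15831 m

158 mm of thermosteric rise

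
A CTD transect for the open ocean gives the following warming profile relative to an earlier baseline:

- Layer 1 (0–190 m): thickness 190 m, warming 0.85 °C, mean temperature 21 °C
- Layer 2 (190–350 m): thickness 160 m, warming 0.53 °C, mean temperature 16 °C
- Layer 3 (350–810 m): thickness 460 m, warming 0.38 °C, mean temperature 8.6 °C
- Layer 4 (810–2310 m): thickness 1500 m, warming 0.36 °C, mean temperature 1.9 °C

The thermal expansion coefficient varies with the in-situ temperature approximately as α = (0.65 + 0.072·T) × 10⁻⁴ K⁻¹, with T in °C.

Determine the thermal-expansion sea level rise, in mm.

Layer 1: α = (0.65 + 0.072×21)×10⁻⁴ = 2.162×10⁻⁴ K⁻¹
Layer 2: α = (0.65 + 0.072×16)×10⁻⁴ = 1.802×10⁻⁴ K⁻¹
Layer 3: α = (0.65 + 0.072×8.6)×10⁻⁴ = 1.2692×10⁻⁴ K⁻¹
Layer 4: α = (0.65 + 0.072×1.9)×10⁻⁴ = 0.7868×10⁻⁴ K⁻¹
0–190 m: 190 × 2.162×10⁻⁴ × 0.85 = 0.0349163 m
1.802×10⁻⁴ × 160 × 0.53 = 0.01528096 m
460 × 1.2692×10⁻⁴ × 0.38 = 0.022185616 m
Layer 4: 0.36 × 1500 × 0.7868×10⁻⁴ = 0.0424872 m
Δh = 0.0349163 + 0.01528096 + 0.022185616 + 0.0424872 = 0.114870076 m ≈ 115 mm

Δh = 115 mm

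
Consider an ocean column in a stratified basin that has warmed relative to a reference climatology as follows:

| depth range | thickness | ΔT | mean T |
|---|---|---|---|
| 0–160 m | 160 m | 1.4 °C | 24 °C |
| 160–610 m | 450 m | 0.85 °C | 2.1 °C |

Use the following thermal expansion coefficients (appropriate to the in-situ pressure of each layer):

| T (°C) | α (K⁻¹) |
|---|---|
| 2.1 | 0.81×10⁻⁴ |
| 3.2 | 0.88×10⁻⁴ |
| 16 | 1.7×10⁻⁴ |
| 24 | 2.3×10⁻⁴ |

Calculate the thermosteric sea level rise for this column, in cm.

Layer 1 at 24 °C → α = 2.3×10⁻⁴ K⁻¹
Layer 2 at 2.1 °C → α = 0.81×10⁻⁴ K⁻¹
Layer 1: 160 × 1.4 × 2.3×10⁻⁴ = 0.05152 m
Layer 2: 0.85 × 450 × 0.81×10⁻⁴ = 0.0309825 m
Δh = 0.05152 + 0.0309825 = 0.0825025 m ≈ 8.3 cm

8.3 cm of thermosteric rise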